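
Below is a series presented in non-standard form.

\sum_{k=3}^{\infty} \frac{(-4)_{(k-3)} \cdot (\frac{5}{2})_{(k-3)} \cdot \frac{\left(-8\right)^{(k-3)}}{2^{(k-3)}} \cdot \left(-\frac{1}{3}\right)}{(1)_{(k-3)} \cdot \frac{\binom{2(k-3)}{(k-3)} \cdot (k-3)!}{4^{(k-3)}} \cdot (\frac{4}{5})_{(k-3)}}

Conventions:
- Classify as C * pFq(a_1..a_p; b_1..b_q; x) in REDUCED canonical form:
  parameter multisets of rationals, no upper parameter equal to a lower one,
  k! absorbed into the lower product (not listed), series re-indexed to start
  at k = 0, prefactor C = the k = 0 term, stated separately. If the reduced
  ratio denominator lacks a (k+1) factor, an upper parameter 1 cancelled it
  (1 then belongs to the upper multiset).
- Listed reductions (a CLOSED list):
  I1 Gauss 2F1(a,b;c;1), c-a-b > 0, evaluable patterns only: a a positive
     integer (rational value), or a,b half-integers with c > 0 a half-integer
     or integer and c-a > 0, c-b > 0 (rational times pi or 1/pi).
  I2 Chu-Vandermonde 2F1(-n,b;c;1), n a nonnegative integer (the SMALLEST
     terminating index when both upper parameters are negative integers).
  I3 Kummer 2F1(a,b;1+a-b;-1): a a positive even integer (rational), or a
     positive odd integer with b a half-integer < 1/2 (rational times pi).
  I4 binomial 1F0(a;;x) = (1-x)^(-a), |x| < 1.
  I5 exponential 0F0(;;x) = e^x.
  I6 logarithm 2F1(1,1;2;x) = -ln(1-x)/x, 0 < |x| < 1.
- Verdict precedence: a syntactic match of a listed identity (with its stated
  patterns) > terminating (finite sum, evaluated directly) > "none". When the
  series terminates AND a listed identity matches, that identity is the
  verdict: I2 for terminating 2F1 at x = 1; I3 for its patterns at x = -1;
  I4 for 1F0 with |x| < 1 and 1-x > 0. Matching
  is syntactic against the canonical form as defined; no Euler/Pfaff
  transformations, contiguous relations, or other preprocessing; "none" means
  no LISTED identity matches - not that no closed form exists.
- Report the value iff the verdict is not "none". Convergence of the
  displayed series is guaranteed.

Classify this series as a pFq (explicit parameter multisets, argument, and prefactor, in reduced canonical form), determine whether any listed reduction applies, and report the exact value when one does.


Canonical form: C = -\frac{1}{3} times 2F2 with upper {-4, \frac{5}{2}}, lower {\frac{1}{2}, \frac{4}{5}}, x = -4. Verdict: terminating. (-4)_k vanishes past k = 4, leaving a 5-term sum, computed directly. Its exact value is -\frac{3307897}{3591}.

First insight: with t_0 = -\frac{1}{3}, the lower central binomial (C = -1/3, x = -4) hides (1/2)_k.
Adjacent-term ratio: r(k) = -4 * (k-4) (k+\frac{5}{2}) / [(k+\frac{1}{2}) (k+\frac{4}{5}) (k+1)] - rational in k, leading ratio -4; with t_0 = -\frac{1}{3}, classification follows.


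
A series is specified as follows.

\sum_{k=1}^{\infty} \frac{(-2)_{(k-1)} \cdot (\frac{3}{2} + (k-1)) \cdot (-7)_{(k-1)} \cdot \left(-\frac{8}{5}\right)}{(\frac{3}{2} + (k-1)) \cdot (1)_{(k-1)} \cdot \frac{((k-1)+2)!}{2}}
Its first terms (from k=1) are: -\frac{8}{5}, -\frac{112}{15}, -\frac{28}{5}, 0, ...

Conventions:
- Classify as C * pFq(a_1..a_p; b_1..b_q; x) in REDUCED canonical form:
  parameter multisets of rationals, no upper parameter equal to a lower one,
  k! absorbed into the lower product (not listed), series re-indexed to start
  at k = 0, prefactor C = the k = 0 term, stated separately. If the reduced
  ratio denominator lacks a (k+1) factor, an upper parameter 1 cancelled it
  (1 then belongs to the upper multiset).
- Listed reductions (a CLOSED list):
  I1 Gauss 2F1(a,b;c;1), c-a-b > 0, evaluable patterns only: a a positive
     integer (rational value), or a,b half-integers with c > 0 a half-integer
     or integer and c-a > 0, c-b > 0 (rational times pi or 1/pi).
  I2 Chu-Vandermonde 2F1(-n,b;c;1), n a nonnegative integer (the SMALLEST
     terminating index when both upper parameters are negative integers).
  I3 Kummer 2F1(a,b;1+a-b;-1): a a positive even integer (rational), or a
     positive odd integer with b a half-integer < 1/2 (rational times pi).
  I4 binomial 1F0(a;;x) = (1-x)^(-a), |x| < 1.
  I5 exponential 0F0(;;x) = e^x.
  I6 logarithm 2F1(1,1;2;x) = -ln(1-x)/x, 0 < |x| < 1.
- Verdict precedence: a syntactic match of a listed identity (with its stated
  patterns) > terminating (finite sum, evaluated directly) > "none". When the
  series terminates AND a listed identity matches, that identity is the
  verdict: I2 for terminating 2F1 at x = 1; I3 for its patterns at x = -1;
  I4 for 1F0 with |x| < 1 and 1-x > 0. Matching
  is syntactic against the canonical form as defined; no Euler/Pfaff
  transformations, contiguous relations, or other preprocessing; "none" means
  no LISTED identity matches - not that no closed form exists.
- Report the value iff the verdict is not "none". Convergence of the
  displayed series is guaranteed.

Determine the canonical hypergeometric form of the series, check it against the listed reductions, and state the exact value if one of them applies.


This is -\frac{8}{5} * 2F1(-7, -2; 3; 1) in reduced canonical form. Verdict: this is Chu-Vandermonde (I2) (terminating 2F1 at x = 1 with n = 2, b = -7, c = 3). Its exact value is -\frac{44}{3}.

Key observation: t_0 being -\frac{8}{5}, the denominator's factorial ratio (prefactor -8/5) is a lower Pochhammer.
Step ratio: r(k) = 1 * (k-7) (k-2) / [(k+3) (k+1)] - rational; roots negated = parameters, x = 1, C = -\frac{8}{5}.


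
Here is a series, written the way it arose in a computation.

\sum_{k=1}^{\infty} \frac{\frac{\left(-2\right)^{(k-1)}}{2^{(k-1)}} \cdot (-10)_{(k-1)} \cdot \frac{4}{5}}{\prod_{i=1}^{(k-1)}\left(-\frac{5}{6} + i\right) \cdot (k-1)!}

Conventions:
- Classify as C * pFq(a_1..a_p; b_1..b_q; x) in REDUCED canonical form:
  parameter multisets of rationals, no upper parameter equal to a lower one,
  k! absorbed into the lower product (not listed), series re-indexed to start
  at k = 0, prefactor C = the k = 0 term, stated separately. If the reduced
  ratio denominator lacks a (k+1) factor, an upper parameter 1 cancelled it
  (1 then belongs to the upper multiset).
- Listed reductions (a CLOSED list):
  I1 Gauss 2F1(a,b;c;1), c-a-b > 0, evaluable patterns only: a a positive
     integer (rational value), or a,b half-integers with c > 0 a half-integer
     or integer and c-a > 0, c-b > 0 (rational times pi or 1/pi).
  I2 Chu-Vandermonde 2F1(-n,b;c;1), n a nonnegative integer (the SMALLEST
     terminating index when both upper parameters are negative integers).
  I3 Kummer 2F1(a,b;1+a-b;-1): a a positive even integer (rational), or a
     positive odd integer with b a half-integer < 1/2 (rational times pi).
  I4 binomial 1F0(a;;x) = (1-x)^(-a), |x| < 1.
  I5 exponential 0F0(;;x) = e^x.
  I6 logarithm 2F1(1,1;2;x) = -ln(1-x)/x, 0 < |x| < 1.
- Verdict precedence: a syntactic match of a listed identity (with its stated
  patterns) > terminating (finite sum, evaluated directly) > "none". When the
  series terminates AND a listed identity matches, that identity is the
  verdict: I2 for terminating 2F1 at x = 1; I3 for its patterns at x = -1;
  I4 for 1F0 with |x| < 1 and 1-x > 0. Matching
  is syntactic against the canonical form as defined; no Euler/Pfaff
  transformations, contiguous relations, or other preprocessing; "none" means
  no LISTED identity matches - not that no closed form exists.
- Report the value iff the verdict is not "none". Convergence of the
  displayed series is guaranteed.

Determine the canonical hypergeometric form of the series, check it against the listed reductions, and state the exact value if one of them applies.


Classification (C = \frac{4}{5}): 1F1 with upper {-10}, lower {\frac{1}{6}}, argument x = -1. Verdict: terminating (-10 upstairs). 11 nonzero terms in all; added directly. Value: \frac{18110466891690364}{28727355531875}.

Key observation: t_0 = \frac{4}{5} here, and the lower running product (C = 4/5) is a rising factorial.
Ratio: r(k) = -1 * (k-10) / [(k+\frac{1}{6}) (k+1)] - rational in k. x = -1; t_0 = \frac{4}{5}; negate the roots.


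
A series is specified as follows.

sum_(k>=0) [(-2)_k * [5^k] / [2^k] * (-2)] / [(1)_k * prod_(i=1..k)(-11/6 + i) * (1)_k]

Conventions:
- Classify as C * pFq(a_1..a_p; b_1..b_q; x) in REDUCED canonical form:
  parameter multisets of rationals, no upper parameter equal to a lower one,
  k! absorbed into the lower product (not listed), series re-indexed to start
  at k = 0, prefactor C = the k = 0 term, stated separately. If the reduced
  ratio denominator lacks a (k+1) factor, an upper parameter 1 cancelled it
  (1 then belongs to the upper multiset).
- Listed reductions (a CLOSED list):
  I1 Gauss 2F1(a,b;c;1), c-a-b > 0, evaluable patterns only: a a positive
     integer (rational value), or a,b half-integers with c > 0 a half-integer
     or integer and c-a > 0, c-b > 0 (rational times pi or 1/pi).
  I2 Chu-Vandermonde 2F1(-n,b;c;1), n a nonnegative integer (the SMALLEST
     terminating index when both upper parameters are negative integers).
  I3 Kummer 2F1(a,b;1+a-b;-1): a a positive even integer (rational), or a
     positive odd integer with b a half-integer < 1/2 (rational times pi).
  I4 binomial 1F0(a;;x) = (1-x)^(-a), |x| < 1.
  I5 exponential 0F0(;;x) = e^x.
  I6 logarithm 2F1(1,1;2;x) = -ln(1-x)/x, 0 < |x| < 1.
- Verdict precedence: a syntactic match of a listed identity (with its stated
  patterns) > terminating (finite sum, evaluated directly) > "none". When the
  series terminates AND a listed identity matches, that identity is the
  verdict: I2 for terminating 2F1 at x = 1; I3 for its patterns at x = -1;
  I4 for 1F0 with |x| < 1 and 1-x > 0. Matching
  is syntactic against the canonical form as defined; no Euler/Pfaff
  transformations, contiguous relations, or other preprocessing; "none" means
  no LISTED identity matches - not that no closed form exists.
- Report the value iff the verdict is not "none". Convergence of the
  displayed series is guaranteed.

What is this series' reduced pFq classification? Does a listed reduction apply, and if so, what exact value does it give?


x = 5/2 here; the reduced form reads 1F2, upper {-2}, lower {-5/6, 1}, C = -2. Verdict: terminating - no listed pattern fits, but -2 in the upper list cuts the series at k = 2; direct evaluation. Its exact value is 31.

Key step: x = (5/2) and the lower running product (prefactor -2) is a rising factorial.
Adjacent-term ratio: r(k) = (5/2) * (k-2) / [(k-5/6) (k+1) (k+1)] - rational in k, leading ratio (5/2); with t_0 = -2, classification follows.


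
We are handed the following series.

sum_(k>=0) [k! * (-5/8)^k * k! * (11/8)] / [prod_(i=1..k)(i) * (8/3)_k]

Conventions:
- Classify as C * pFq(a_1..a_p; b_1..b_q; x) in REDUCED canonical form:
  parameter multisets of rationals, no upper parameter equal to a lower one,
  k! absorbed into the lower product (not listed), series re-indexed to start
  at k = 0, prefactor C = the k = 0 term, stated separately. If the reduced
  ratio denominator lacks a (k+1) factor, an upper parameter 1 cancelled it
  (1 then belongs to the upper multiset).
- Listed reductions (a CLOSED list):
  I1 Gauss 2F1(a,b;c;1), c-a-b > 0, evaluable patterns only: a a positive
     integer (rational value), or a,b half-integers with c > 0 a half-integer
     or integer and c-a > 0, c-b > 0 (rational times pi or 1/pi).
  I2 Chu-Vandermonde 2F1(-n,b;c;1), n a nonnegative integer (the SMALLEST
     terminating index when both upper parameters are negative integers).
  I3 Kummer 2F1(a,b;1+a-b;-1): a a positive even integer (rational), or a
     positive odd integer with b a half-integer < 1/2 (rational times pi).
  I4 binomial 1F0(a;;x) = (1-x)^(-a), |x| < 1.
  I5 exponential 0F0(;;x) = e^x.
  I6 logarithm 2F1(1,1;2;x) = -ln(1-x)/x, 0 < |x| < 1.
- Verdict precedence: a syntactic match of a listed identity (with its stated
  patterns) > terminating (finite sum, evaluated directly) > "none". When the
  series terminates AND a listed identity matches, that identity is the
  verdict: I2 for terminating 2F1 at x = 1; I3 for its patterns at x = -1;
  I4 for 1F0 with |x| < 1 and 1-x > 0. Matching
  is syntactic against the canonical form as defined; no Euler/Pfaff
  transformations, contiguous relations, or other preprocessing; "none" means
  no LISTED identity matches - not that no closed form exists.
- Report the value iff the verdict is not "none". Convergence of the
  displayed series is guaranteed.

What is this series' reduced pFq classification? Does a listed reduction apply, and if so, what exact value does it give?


x = -5/8 here; the reduced form reads 2F1, upper {1, 1}, lower {8/3}, C = 11/8. Verdict: none (x = -5/8): each listed identity misses the multisets {1, 1} ; {8/3}.

Key observation: from the first term 11/8: the factorial ratio (C = 11/8) (k+a-1)!/(a-1)! is a rising factorial (a)_k.
Adjacent-term ratio: r(k) = (-5/8) * (k+1) (k+1) / [(k+8/3) (k+1)] - rational in k. x = (-5/8); t_0 = 11/8; negate the roots.


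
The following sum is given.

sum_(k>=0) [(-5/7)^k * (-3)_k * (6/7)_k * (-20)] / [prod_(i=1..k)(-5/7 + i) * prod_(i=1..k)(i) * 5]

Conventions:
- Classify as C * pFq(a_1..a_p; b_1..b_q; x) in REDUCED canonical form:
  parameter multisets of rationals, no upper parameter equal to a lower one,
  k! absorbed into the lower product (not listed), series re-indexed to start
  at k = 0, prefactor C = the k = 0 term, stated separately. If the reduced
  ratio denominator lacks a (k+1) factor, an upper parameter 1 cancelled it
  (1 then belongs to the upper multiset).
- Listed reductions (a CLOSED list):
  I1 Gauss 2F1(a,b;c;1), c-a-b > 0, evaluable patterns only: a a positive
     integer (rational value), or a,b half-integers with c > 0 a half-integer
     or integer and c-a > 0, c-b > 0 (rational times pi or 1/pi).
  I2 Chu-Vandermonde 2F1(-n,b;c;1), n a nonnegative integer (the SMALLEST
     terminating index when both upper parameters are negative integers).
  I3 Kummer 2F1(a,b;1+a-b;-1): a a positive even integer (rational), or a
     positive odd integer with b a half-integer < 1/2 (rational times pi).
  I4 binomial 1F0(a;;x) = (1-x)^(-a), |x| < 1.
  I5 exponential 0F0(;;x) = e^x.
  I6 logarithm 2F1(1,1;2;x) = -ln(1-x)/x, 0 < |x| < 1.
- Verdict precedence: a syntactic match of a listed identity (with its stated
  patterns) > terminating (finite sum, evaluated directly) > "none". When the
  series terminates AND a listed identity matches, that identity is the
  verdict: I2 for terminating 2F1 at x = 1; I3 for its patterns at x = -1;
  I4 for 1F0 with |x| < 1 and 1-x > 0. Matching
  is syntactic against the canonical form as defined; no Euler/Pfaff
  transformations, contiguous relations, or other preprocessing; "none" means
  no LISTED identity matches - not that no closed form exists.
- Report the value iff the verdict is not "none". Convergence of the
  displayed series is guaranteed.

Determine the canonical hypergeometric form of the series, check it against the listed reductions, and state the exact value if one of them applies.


This is -4 * 2F1(-3, 6/7; 2/7; -5/7) in reduced canonical form. Verdict: terminating (-3 upstairs). 4 nonzero terms in all; added directly. Its exact value is -66001/1029.

Key observation: t_0 = -4 here, and the lower running product (C = -4) is a rising factorial.
Ratio: r(k) = (-5/7) * (k-3) (k+6/7) / [(k+2/7) (k+1)] - rational in k. x = (-5/7); t_0 = -4; negate the roots.


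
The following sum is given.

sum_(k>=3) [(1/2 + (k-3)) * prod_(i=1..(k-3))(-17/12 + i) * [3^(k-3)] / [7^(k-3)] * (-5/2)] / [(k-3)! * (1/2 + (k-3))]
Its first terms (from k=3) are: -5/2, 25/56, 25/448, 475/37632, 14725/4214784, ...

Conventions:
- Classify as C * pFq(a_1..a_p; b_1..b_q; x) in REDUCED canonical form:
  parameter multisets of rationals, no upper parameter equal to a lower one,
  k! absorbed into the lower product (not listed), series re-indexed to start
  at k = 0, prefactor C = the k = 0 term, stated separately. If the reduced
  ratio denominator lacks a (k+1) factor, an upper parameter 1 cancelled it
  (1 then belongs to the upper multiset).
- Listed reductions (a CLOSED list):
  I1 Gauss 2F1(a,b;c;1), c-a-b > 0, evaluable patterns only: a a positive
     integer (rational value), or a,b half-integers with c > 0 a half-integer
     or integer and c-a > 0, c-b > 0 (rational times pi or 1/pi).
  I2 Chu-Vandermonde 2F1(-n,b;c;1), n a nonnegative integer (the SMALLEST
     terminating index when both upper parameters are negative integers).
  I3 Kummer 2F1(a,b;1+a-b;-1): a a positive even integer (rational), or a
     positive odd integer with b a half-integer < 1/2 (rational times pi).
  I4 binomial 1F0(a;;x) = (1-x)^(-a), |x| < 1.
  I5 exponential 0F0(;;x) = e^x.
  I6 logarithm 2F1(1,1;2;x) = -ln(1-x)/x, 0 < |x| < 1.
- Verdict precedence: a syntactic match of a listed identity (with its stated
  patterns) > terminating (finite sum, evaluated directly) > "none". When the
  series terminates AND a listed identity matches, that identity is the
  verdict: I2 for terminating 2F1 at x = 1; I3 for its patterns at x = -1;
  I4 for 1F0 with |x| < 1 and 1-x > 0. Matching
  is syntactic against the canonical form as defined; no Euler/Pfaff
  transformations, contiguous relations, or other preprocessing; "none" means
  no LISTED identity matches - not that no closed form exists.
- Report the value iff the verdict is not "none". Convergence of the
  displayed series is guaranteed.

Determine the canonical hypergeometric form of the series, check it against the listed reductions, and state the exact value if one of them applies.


At argument 3/7: a 1F0 with upper {-5/12}, lower {-}, scaled by C = -5/2. Verdict at x = 3/7: binomial (I4) matches (the 1F0 binomial series: exponent 5/12, x = 3/7). Hence: (-5/2) * (4/7)^(5/12).

Key observation: t_0 being -5/2, the factor k + 1/2 cancels (top and bottom), leaving prefactor -5/2.
Ratio: r(k) = (3/7) * (k-5/12) / [(k+1)] - rational in k. x = (3/7); t_0 = -5/2; negate the roots.


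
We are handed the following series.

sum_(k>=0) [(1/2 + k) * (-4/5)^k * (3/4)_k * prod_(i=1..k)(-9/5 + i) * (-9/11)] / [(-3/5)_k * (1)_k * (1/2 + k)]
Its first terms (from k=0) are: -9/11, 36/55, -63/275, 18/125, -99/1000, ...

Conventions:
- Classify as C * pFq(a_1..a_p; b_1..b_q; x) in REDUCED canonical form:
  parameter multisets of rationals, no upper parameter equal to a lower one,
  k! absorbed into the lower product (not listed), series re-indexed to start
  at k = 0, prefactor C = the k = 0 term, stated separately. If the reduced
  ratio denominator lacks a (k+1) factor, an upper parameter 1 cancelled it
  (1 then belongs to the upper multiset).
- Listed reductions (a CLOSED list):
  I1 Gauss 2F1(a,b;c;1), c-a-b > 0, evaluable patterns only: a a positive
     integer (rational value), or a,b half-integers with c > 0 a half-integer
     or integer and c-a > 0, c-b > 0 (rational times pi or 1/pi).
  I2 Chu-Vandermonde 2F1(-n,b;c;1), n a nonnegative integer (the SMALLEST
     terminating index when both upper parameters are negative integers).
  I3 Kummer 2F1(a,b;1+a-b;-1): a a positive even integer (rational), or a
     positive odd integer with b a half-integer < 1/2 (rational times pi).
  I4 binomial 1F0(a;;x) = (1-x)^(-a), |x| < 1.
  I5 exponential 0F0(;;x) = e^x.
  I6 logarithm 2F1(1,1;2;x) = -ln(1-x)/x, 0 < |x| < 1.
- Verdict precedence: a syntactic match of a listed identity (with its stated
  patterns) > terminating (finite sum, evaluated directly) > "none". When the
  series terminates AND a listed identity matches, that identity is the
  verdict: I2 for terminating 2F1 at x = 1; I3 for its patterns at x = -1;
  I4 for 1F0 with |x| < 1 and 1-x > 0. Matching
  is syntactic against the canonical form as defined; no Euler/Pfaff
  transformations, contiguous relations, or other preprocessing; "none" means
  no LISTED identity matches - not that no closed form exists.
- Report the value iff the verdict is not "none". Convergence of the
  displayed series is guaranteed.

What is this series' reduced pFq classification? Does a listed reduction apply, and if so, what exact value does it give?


Prefactor -9/11, argument -4/5: 2F1 with upper {-4/5, 3/4} over lower {-3/5}. Verdict: none - this 2F1 at x = -4/5 matches no listed pattern, and upper {-4/5, 3/4} holds no stopper.

Key step: t_0 = -9/11 here, and (1)_k (C = -9/11, x = -4/5) is k! itself.
Consecutive-term ratio: r(k) = (-4/5) * (k-4/5) (k+3/4) / [(k-3/5) (k+1)] ; factor over Q: parameters, x = (-4/5), and C = -9/11.


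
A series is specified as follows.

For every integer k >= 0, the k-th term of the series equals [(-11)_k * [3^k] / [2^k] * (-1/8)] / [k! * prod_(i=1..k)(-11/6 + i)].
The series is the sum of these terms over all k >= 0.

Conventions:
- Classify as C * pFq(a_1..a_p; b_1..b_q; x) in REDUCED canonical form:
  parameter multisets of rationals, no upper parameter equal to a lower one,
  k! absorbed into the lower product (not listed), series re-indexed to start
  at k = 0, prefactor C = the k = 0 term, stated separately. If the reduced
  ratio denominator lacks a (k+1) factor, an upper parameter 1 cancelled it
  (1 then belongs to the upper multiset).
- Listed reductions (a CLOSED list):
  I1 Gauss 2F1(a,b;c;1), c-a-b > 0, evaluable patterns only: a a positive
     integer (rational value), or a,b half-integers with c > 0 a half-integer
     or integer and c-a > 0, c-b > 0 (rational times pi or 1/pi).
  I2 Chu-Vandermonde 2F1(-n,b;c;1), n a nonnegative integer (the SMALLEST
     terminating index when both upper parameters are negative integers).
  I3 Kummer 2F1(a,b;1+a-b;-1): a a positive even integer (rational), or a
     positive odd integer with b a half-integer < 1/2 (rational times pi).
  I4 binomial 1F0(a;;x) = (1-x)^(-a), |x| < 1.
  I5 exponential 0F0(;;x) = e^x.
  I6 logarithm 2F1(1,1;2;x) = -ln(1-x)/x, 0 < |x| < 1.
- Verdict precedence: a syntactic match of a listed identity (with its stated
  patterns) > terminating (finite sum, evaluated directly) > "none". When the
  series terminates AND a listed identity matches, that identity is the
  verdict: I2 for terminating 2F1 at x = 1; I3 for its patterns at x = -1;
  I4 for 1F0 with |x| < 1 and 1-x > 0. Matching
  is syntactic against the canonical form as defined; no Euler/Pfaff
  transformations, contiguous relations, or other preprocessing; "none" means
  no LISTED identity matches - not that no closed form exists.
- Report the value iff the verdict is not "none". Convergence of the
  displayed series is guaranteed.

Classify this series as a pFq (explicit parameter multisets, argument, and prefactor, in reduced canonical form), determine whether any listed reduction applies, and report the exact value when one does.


Prefactor -1/8, argument 3/2: 1F1 with upper {-11} over lower {-5/6}. Verdict: terminating - the sum ends at index 11 because -11 is a negative integer; exact evaluation follows. Hence: -130939697847208/28727355531875.

Key observation: with t_0 = -1/8, the lower running product (C = -1/8, x = 3/2) is a rising factorial.
Ratio: r(k) = (3/2) * (k-11) / [(k-5/6) (k+1)] - rational; roots negated = parameters, x = (3/2), C = -1/8.


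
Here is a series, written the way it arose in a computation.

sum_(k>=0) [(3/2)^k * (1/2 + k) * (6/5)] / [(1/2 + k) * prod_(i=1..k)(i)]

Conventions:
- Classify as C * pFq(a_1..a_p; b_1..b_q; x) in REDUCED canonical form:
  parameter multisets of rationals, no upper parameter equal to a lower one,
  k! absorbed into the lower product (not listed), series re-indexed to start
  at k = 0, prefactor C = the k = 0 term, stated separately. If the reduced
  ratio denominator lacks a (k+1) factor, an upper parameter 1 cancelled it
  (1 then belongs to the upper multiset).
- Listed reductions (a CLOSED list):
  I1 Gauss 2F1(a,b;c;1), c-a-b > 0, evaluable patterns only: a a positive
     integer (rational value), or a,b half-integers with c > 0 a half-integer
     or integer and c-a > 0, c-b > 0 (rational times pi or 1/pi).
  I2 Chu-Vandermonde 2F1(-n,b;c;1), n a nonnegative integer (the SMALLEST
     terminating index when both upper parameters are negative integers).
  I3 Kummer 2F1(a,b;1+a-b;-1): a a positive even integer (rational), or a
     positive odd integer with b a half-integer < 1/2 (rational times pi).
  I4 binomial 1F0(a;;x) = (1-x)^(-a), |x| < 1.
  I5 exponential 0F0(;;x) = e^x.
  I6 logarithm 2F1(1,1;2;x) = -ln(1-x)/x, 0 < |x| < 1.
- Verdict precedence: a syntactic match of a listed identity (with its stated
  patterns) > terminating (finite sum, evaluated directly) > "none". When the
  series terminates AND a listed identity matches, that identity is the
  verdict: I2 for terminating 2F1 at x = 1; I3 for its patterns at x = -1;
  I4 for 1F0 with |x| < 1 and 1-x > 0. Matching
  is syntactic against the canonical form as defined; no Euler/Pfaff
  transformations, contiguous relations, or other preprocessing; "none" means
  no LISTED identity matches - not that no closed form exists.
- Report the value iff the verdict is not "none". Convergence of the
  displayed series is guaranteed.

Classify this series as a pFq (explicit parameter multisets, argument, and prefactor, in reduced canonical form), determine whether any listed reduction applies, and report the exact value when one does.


At argument 3/2: a 0F0 with upper {-}, lower {-}, scaled by C = 6/5. Verdict: the I5 exponential reduction applies (the 0F0 exponential series at x = 3/2). Value: (6/5) * e^(3/2).

Structural cue: t_0 = 6/5 here, and the product of the first k integers (C = 6/5, x = 3/2) is k!.
Adjacent-term ratio: r(k) = (3/2) * 1 / [(k+1)] ; factor over Q: parameters, x = (3/2), and C = 6/5.


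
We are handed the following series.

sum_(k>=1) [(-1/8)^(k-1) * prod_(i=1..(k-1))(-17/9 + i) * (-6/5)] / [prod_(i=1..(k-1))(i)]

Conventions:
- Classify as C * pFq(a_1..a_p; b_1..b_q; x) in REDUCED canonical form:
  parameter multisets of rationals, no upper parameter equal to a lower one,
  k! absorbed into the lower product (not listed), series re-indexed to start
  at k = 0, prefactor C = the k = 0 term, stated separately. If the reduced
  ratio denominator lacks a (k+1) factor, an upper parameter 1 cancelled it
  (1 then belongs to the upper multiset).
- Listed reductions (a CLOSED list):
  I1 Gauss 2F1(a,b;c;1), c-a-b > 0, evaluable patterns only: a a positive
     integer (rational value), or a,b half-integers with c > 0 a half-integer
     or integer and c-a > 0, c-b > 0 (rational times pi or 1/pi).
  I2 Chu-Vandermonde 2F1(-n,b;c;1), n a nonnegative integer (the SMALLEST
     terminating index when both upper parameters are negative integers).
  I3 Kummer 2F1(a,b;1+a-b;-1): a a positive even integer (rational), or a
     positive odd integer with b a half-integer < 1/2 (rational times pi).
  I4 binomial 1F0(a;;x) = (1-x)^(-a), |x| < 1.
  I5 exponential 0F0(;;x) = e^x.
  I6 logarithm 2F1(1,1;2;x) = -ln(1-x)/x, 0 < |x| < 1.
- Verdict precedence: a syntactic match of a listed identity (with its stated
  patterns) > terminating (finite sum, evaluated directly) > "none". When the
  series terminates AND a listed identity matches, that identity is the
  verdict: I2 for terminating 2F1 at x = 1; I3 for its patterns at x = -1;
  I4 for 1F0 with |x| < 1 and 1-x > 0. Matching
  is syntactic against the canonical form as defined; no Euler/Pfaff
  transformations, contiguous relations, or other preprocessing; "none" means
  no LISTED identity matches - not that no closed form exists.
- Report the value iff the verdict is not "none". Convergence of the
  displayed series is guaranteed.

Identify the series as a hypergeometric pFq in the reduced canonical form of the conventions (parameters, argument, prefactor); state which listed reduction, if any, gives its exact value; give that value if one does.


With C = -6/5: the canonical form is 1F0(-8/9; -; -1/8). Verdict: binomial (I4) applies (the 1F0 binomial series: exponent 8/9, x = -1/8). Sum: (-6/5) * (9/8)^(8/9).

Structural cue: x = (-1/8) and the running product (prefactor -6/5) telescopes to a rising factorial.
Adjacent-term ratio: r(k) = (-1/8) * (k-8/9) / [(k+1)] ; factor over Q: parameters, x = (-1/8), and C = -6/5.


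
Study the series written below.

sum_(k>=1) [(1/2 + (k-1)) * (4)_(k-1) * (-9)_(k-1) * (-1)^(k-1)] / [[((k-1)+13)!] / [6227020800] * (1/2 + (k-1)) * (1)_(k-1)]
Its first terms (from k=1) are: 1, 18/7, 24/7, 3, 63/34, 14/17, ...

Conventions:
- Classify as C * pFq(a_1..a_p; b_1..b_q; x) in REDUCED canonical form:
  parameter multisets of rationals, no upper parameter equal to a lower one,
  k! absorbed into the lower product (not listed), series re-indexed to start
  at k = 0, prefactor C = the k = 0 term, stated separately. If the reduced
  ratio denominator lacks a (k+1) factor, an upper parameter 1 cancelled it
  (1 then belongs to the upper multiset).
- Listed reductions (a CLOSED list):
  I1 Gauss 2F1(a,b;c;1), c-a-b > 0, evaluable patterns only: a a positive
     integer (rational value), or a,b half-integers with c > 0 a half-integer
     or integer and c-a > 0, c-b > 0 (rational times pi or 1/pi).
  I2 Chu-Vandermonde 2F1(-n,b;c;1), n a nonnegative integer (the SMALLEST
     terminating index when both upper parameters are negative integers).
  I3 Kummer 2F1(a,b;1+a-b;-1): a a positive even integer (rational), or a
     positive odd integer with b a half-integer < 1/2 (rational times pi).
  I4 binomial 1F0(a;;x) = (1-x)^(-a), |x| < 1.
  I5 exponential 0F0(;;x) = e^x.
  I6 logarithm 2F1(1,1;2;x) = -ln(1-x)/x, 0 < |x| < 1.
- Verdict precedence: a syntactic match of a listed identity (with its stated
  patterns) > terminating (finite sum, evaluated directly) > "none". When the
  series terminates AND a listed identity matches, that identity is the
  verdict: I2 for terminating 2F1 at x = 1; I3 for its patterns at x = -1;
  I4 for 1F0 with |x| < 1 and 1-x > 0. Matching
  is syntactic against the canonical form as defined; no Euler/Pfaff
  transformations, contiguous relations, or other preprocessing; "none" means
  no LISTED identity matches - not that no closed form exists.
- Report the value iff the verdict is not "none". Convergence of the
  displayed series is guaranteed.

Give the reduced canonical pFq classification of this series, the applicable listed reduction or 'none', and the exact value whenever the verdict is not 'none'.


Structural cue: t_0 = 1 here, and k + 1/2 divides numerator and denominator alike; prefactor 1 after cancelling.
Term ratio: r(k) = (-1) * (k-9) (k+4) / [(k+14) (k+1)] - rational in k. x = (-1); t_0 = 1; negate the roots.

Canonical form: C = 1 times 2F1 with upper {-9, 4}, lower {14}, x = -1. Verdict: Kummer (I3) applies (x = -1; c = 14 equals 1+a-b for upper {-9, 4}: listed pattern). Value: 13.


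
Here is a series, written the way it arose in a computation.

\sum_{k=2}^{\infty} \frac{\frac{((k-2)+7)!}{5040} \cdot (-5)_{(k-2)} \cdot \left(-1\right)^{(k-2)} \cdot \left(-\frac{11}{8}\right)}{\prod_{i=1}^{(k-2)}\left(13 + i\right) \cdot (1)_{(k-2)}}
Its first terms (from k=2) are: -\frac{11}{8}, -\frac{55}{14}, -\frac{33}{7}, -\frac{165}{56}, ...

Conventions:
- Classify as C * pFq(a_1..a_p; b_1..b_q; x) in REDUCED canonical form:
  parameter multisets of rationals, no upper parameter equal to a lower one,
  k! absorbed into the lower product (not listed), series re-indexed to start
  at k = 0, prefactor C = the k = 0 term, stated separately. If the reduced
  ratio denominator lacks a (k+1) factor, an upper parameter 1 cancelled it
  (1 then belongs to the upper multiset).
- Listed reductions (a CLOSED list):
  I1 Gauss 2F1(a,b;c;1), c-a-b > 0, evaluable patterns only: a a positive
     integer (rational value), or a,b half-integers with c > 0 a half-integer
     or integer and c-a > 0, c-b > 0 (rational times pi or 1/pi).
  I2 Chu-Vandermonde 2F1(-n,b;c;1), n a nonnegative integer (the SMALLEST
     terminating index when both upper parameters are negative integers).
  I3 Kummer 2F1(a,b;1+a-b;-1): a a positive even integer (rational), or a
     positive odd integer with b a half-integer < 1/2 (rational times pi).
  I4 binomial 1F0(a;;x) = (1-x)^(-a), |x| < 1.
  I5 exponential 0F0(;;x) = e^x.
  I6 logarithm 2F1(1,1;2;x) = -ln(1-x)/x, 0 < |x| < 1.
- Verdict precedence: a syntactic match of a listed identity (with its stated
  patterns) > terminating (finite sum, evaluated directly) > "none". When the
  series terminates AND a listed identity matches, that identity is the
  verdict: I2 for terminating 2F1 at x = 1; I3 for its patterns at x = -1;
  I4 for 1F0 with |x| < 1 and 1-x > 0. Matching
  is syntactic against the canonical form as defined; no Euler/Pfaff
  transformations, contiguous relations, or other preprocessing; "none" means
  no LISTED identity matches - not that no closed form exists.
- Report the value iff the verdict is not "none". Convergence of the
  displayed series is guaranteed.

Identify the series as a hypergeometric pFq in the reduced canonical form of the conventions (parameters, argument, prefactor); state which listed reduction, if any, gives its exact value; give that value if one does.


The tell: t_0 being -\frac{11}{8}, the lower running product (C = -11/8) is a rising factorial.
Adjacent-term ratio: r(k) = -1 * (k-5) (k+8) / [(k+14) (k+1)] - rational in k, leading ratio -1; with t_0 = -\frac{11}{8}, classification follows.

Prefactor -\frac{11}{8}, argument -1: 2F1 with upper {-5, 8} over lower {14}. Verdict: Kummer (I3) matches (x = -1; c = 14 equals 1+a-b for upper {-5, 8}: listed pattern). Exact value: -\frac{1573}{112}.


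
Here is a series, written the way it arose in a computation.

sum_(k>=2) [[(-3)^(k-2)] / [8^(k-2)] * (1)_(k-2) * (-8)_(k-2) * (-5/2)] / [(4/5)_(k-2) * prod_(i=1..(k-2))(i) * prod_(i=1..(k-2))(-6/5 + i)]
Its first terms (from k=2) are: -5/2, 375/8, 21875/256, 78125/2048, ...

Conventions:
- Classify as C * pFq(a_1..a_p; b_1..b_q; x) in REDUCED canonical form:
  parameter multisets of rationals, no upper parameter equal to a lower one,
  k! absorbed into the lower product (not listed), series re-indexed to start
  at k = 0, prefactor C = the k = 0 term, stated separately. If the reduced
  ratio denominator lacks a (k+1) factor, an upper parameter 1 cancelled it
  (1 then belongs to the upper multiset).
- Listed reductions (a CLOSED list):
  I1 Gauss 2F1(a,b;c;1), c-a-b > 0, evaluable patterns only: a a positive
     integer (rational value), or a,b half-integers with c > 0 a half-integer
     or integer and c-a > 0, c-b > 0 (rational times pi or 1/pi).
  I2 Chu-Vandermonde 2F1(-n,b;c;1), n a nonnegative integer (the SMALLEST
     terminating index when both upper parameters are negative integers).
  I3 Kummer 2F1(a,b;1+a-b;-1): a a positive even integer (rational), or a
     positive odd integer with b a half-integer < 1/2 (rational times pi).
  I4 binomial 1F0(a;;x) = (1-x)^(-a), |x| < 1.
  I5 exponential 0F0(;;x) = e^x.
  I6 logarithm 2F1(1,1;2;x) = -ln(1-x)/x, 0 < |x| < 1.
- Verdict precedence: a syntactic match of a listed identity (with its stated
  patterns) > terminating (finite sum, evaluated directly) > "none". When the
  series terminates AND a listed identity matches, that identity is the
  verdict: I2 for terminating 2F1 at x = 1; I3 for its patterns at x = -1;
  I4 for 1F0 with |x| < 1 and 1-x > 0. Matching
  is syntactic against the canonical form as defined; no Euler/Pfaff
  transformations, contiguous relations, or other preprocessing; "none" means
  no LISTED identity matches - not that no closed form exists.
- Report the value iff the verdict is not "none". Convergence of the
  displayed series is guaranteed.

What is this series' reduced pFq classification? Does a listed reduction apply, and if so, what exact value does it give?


The tell: with t_0 = -5/2, the two geometric factors (C = -5/2, x = -3/8) combine into one argument.
Adjacent-term ratio: r(k) = (-3/8) * (k-8) (k+1) / [(k-1/5) (k+4/5) (k+1)] - rational in k. x = (-3/8); t_0 = -5/2; negate the roots.

Classification (C = -5/2): 2F2 with upper {-8, 1}, lower {-1/5, 4/5}, argument x = -3/8. Verdict: terminating. (-8)_k vanishes past k = 8, leaving a 9-term sum, computed directly. Sum: 858637071617167471445/4898964067185590272.


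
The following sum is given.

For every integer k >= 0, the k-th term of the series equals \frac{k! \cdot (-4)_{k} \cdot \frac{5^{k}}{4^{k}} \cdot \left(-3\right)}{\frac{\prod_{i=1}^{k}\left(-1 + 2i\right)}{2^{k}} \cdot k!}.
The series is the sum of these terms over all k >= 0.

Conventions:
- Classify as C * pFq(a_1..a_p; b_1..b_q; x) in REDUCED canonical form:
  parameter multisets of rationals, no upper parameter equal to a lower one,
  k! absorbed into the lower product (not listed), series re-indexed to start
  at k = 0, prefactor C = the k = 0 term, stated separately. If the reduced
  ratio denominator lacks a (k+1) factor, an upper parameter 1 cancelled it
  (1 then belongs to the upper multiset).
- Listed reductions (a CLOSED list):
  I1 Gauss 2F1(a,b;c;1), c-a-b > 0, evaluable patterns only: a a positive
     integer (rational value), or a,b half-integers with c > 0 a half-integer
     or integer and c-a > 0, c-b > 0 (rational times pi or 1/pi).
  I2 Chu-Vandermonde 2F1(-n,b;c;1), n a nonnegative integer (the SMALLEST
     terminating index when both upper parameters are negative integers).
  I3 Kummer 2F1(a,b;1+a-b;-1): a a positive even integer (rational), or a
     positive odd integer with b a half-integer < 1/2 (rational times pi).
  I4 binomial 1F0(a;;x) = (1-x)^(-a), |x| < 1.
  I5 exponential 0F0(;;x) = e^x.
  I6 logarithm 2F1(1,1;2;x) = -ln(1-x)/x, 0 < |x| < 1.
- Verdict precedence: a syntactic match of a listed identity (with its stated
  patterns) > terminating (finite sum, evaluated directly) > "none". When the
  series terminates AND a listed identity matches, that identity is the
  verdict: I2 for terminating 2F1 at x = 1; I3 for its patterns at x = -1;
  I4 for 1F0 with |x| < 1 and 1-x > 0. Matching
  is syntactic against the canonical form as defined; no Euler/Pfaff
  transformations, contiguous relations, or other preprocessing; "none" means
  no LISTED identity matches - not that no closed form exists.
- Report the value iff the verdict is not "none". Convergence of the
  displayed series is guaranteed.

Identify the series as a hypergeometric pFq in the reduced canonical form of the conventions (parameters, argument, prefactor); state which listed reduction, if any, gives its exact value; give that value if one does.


First insight: x = \frac{5}{4} and the factorial ratio (prefactor -3) (k+a-1)!/(a-1)! is a rising factorial (a)_k.
Term ratio: r(k) = \frac{5}{4} * (k-4) (k+1) / [(k+\frac{1}{2}) (k+1)] - rational in k, leading ratio \frac{5}{4}; with t_0 = -3, classification follows.

x = \frac{5}{4} here; the reduced form reads 2F1, upper {-4, 1}, lower {\frac{1}{2}}, C = -3. Verdict: terminating. With -4 upstairs the series is a 5-term polynomial sum; evaluated term by term. Value: \frac{3}{14}.


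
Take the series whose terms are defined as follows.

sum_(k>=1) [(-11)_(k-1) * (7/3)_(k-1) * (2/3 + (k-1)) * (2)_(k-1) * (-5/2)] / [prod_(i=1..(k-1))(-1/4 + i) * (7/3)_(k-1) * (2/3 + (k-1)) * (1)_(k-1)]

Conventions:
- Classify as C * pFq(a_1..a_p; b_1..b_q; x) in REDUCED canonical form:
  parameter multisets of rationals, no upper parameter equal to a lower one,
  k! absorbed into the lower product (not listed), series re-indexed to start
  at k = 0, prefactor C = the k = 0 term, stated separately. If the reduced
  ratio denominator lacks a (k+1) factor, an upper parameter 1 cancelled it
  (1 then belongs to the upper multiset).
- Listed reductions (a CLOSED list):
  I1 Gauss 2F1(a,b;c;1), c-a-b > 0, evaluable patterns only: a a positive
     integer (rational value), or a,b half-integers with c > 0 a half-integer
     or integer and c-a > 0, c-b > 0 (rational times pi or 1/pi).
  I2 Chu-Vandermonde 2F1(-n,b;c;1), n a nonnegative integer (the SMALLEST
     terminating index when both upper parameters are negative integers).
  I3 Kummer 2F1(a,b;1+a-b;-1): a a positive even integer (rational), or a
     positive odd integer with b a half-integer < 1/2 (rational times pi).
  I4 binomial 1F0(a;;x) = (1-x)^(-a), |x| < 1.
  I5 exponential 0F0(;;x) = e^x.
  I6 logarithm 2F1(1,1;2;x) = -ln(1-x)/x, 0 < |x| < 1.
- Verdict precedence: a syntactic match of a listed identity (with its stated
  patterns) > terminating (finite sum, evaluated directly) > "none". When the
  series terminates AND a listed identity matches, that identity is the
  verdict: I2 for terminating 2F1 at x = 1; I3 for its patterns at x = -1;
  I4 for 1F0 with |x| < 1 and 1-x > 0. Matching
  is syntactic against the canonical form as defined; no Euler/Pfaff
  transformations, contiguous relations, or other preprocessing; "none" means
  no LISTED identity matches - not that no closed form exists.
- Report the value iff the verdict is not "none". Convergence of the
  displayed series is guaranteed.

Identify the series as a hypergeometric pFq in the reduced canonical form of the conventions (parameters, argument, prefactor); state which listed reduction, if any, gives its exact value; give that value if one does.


This is -5/2 * 2F1(-11, 2; 3/4; 1) in reduced canonical form. Verdict (x = 1): Chu-Vandermonde (I2) applies (terminating 2F1 at x = 1 with n = 11, b = 2, c = 3/4). Value: -25/3354.

Structural cue: with t_0 = -5/2, k + 2/3 divides numerator and denominator alike; prefactor -5/2 after cancelling.
Ratio: r(k) = 1 * (k-11) (k+2) / [(k+3/4) (k+1)] - rational; roots negated = parameters, x = 1, C = -5/2.
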